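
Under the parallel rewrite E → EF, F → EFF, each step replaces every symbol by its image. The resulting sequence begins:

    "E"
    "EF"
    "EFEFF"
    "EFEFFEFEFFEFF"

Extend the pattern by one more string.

EFEFFEFEFFEFFEFEFFEFEFFEFFEFEFFEFF

φ(EFEFFEFEFFEFF) expands symbol-by-symbol to EF EFF EF EFF EFF EF EFF EF EFF EFF EF EFF EFF; joining the 13 pieces gives the next term.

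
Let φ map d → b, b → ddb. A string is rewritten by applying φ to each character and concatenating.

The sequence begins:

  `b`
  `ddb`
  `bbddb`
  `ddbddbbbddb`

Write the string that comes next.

bbddbbbddbddbddbbbddb

Apply φ to ddbddbbbddb symbol by symbol: d→b, d→b, b→ddb, d→b, d→b, b→ddb, b→ddb, b→ddb, d→b, d→b, b→ddb; joined: b b ddb b b ddb ddb ddb b b ddb.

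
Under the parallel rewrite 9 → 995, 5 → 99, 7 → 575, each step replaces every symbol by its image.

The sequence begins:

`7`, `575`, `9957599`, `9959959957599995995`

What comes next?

995995999959959999599599575999959959959959999599599

φ(9959959957599995995) expands symbol-by-symbol to 995 995 99 995 995 99 995 995 99 575 99 995 995 995 995 99 995 995 99; joining the 19 pieces gives the next term.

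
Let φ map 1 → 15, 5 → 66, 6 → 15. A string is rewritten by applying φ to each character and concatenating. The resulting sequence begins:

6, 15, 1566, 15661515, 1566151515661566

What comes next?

Rewriting the 16 symbols of 1566151515661566 one by one yields 15 66 15 15 15 66 15 66 15 66 15 15 15 66 15 15; concatenated:

15661515156615661566151515661515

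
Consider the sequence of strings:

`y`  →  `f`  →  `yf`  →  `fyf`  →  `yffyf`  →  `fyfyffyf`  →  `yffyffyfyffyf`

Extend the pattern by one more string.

From term 3 onward, concatenate the second-to-last term with the last: y·f = yf, f·yf = fyf, …
The next term joins fyfyffyf and yffyffyfyffyf.

fyfyffyfyffyffyfyffyf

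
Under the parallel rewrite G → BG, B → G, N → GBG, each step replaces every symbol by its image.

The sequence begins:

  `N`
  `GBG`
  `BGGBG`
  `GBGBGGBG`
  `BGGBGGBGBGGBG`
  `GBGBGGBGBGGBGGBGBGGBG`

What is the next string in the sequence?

BGGBGGBGBGGBGGBGBGGBGBGGBGGBGBGGBG

φ(GBGBGGBGBGGBGGBGBGGBG) expands symbol-by-symbol to BG G BG G BG BG G BG G BG BG G BG BG G BG G BG BG G BG; joining the 21 pieces gives the next term.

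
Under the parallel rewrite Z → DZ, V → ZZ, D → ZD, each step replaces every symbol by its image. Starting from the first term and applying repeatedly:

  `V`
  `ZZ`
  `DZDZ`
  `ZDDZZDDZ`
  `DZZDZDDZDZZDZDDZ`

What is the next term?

Rewriting the 16 symbols of DZZDZDDZDZZDZDDZ one by one yields ZD DZ DZ ZD DZ ZD ZD DZ ZD DZ DZ ZD DZ ZD ZD DZ; concatenated:

ZDDZDZZDDZZDZDDZZDDZDZZDDZZDZDDZ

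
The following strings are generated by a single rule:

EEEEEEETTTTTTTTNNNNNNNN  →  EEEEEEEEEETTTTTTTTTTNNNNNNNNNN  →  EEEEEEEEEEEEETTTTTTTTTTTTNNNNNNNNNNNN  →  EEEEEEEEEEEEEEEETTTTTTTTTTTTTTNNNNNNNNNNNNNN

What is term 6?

Term n consists of 3n-2 E's, followed by 2n+2 T's, followed by 2n+2 N's, where the shown terms are n = 3, 4, 5, 6.
Setting n = 8 gives 22, 18, 18 characters in each block.

EEEEEEEEEEEEEEEEEEEEEETTTTTTTTTTTTTTTTTTNNNNNNNNNNNNNNNNNN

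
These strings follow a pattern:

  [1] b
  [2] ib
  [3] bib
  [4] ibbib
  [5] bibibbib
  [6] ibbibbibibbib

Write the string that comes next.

bibibbibibbibbibibbib

This is a Fibonacci-style word recurrence s(k) = s(k−2)·s(k−1): e.g. b·ib = bib.
Continuing: bibibbib · ibbibbibibbib gives term 7.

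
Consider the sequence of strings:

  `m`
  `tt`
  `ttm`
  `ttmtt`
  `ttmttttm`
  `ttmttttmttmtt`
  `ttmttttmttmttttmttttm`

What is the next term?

This is a Fibonacci-style word recurrence s(k) = s(k−1)·s(k−2): e.g. tt·m = ttm.
Continuing: ttmttttmttmttttmttttm · ttmttttmttmtt gives term 8.

ttmttttmttmttttmttttmttmttttmttmtt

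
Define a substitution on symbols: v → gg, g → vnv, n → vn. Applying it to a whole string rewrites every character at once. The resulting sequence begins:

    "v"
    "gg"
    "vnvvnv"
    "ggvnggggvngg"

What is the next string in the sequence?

vnvvnvggvnvnvvnvvnvvnvggvnvnvvnv

Apply φ to ggvnggggvngg symbol by symbol: g→vnv, g→vnv, v→gg, n→vn, g→vnv, g→vnv, g→vnv, g→vnv, v→gg, n→vn, g→vnv, g→vnv; joined: vnv vnv gg vn vnv vnv vnv vnv gg vn vnv vnv.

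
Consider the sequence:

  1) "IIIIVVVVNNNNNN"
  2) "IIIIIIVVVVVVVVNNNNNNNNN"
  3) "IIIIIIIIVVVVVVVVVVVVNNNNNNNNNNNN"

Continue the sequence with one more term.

IIIIIIIIIIVVVVVVVVVVVVVVVVNNNNNNNNNNNNNNN

Each string has the form I^{2n+2} V^{4n} N^{3n+3} (n = 1, 2, …).
Setting n = 4 gives 10, 16, 15 characters in each block.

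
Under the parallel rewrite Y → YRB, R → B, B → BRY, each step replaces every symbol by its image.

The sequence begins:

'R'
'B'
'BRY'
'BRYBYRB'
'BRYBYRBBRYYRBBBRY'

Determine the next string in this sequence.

Applying the rule to each of the 17 symbols of BRYBYRBBRYYRBBBRY gives the pieces BRY B YRB BRY YRB B BRY BRY B YRB YRB B BRY BRY BRY B YRB, which concatenate to the answer.

BRYBYRBBRYYRBBBRYBRYBYRBYRBBBRYBRYBRYBYRB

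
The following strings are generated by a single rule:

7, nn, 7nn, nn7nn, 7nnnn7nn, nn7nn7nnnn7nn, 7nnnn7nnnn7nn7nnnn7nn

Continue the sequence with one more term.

This is a Fibonacci-style word recurrence s(k) = s(k−2)·s(k−1): e.g. 7·nn = 7nn.
So term 8 is nn7nn7nnnn7nn·7nnnn7nnnn7nn7nnnn7nn.

nn7nn7nnnn7nn7nnnn7nnnn7nn7nnnn7nn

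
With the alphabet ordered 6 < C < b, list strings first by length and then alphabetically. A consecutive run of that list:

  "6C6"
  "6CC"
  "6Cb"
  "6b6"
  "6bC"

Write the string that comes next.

Find the rightmost character of 6bC below b, bump it to the next letter, and reset everything to its right to 6.

6bb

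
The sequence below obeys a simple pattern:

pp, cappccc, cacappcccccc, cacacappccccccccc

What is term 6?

cacacacacappccccccccccccccc

Every step adds ca to the front and ccc to the end of the previous string.
From cacacappccccccccc, 2 further steps: cacacappccccccccc → cacacacappcccccccccccc → (answer).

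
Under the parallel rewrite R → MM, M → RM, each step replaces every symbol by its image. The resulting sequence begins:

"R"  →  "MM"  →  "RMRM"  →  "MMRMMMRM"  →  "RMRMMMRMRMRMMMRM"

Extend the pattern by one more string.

MMRMMMRMRMRMMMRMMMRMMMRMRMRMMMRM

Applying the rule to each of the 16 symbols of RMRMMMRMRMRMMMRM gives the pieces MM RM MM RM RM RM MM RM MM RM MM RM RM RM MM RM, which concatenate to the answer.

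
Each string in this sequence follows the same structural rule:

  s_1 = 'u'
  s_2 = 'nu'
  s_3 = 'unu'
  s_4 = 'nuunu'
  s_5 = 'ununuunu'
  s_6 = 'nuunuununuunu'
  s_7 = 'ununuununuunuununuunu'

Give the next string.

nuunuununuunuununuununuunuununuunu

This is a Fibonacci-style word recurrence s(k) = s(k−2)·s(k−1): e.g. u·nu = unu.
So term 8 is nuunuununuunu·ununuununuunuununuunu.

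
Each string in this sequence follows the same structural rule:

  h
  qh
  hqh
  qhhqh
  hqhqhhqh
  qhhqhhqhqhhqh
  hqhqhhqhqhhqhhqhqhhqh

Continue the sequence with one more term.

qhhqhhqhqhhqhhqhqhhqhqhhqhhqhqhhqh

Each term (from the third on) is the two preceding terms concatenated in order: term 3 = h·qh = hqh.
So term 8 is qhhqhhqhqhhqh·hqhqhhqhqhhqhhqhqhhqh.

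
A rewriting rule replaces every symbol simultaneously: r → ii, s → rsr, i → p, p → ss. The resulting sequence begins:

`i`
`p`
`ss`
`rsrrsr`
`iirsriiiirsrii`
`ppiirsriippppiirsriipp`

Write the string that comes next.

φ(ppiirsriippppiirsriipp) expands symbol-by-symbol to ss ss p p ii rsr ii p p ss ss ss ss p p ii rsr ii p p ss ss; joining the 22 pieces gives the next term.

ssssppiirsriippssssssssppiirsriippssss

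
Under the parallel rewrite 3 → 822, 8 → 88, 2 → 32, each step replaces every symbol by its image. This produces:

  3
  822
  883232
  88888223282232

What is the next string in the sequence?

888888888832328223288323282232

Replace each of the 14 characters of 88888223282232 in place — 88 88 88 88 88 32 32 822 32 88 32 32 822 32 — and concatenate.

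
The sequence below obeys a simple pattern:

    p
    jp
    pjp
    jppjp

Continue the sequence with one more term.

Each term (from the third on) is the two preceding terms concatenated in order: term 3 = p·jp = pjp.
The next term joins pjp and jppjp.

pjpjppjp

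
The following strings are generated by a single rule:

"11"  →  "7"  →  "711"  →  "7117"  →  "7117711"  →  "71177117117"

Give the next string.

711771171177117711

This is a Fibonacci-style word recurrence s(k) = s(k−1)·s(k−2): e.g. 7·11 = 711.
The next term joins 71177117117 and 7117711.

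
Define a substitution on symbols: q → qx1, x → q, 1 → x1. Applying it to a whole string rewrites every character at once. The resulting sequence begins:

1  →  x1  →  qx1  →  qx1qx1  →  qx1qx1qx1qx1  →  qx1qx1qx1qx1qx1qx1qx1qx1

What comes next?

Rewriting the 24 symbols of qx1qx1qx1qx1qx1qx1qx1qx1 one by one yields qx1 q x1 qx1 q x1 qx1 q x1 qx1 q x1 qx1 q x1 qx1 q x1 qx1 q x1 qx1 q x1; concatenated:

qx1qx1qx1qx1qx1qx1qx1qx1qx1qx1qx1qx1qx1qx1qx1qx1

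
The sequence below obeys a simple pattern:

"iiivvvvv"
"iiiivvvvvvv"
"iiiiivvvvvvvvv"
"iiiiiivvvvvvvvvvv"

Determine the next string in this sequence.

iiiiiiivvvvvvvvvvvvv

Each string has the form i^{n+1} v^{2n+1}, where the shown terms are n = 2, 3, 4, 5.
Setting n = 6 gives 7, 13 characters in each block.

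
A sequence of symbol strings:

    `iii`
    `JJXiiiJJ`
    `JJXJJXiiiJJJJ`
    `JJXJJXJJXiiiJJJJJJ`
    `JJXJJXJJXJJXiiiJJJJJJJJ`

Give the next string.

Every step adds JJX to the front and JJ to the end of the previous string.
Applying this once more to JJXJJXJJXJJXiiiJJJJJJJJ:

JJXJJXJJXJJXJJXiiiJJJJJJJJJJ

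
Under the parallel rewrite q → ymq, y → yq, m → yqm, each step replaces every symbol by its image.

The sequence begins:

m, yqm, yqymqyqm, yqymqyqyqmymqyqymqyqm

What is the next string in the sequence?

yqymqyqyqmymqyqymqyqymqyqmyqyqmymqyqymqyqyqmymqyqymqyqm

Applying the rule to each of the 21 symbols of yqymqyqyqmymqyqymqyqm gives the pieces yq ymq yq yqm ymq yq ymq yq ymq yqm yq yqm ymq yq ymq yq yqm ymq yq ymq yqm, which concatenate to the answer.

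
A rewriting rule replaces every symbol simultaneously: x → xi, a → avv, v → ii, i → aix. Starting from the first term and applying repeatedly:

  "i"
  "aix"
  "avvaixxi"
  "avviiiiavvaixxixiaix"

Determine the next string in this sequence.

avviiiiaixaixaixaixavviiiiavvaixxixiaixxiaixavvaixxi

Replace each of the 20 characters of avviiiiavvaixxixiaix in place — avv ii ii aix aix aix aix avv ii ii avv aix xi xi aix xi aix avv aix xi — and concatenate.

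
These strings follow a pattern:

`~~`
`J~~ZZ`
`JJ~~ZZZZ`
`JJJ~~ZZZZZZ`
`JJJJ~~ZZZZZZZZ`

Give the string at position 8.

JJJJJJJ~~ZZZZZZZZZZZZZZ

Each term wraps the previous one in J on the left and ZZ on the right.
From JJJJ~~ZZZZZZZZ, 3 further steps: JJJJ~~ZZZZZZZZ → JJJJJ~~ZZZZZZZZZZ → JJJJJJ~~ZZZZZZZZZZZZ → (answer).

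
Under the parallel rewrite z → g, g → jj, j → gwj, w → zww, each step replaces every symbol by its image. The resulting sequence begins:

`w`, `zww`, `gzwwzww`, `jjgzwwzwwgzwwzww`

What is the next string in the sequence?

Rewriting the 16 symbols of jjgzwwzwwgzwwzww one by one yields gwj gwj jj g zww zww g zww zww jj g zww zww g zww zww; concatenated:

gwjgwjjjgzwwzwwgzwwzwwjjgzwwzwwgzwwzww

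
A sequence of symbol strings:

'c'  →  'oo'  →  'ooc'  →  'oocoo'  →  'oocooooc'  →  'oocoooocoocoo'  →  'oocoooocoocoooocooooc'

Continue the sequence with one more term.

From term 3 onward, concatenate the last term with the second-to-last: oo·c = ooc, ooc·oo = oocoo, …
Continuing: oocoooocoocoooocooooc · oocoooocoocoo gives term 8.

oocoooocoocoooocoooocoocoooocoocoo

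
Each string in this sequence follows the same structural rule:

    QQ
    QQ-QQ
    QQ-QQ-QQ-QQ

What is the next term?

Every step duplicates the string with '-' between the halves.
So the next term is two copies of QQ-QQ-QQ-QQ with '-' between the halves.

QQ-QQ-QQ-QQ-QQ-QQ-QQ-QQ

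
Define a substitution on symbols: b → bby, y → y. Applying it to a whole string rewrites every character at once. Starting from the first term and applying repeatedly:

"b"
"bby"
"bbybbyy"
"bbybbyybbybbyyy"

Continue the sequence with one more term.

Replace each of the 15 characters of bbybbyybbybbyyy in place — bby bby y bby bby y y bby bby y bby bby y y y — and concatenate.

bbybbyybbybbyyybbybbyybbybbyyyy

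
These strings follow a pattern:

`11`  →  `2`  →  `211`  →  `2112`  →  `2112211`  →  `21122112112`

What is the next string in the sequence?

This is a Fibonacci-style word recurrence s(k) = s(k−1)·s(k−2): e.g. 2·11 = 211.
So term 7 is 21122112112·2112211.

211221121122112211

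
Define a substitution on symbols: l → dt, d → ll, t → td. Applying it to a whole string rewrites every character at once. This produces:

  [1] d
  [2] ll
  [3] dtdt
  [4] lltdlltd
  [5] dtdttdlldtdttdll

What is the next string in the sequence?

φ(dtdttdlldtdttdll) expands symbol-by-symbol to ll td ll td td ll dt dt ll td ll td td ll dt dt; joining the 16 pieces gives the next term.

lltdlltdtdlldtdtlltdlltdtdlldtdt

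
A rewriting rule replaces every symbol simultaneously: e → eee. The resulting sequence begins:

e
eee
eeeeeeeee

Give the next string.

Apply φ to eeeeeeeee symbol by symbol: e→eee, e→eee, e→eee, e→eee, e→eee, e→eee, e→eee, e→eee, e→eee; joined: eee eee eee eee eee eee eee eee eee.

eeeeeeeeeeeeeeeeeeeeeeeeeee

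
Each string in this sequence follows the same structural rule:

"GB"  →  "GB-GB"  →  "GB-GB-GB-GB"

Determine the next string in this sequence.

GB-GB-GB-GB-GB-GB-GB-GB

s(k+1) = s(k)·-·s(k) — each term doubles the last with '-' between the halves.
So the next term is two copies of GB-GB-GB-GB with '-' between the halves.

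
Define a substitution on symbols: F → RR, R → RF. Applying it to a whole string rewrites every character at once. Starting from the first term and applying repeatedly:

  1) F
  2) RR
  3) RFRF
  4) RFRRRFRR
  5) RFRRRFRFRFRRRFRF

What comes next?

Rewriting the 16 symbols of RFRRRFRFRFRRRFRF one by one yields RF RR RF RF RF RR RF RR RF RR RF RF RF RR RF RR; concatenated:

RFRRRFRFRFRRRFRRRFRRRFRFRFRRRFRR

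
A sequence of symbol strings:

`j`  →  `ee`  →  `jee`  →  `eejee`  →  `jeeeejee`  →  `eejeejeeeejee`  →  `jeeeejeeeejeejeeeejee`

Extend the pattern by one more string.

Each term (from the third on) is the two preceding terms concatenated in order: term 3 = j·ee = jee.
The next term joins eejeejeeeejee and jeeeejeeeejeejeeeejee.

eejeejeeeejeejeeeejeeeejeejeeeejee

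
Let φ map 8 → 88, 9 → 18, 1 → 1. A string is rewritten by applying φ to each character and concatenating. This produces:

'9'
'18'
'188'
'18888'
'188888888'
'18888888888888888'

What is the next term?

Replace each of the 17 characters of 18888888888888888 in place — 1 88 88 88 88 88 88 88 88 88 88 88 88 88 88 88 88 — and concatenate.

188888888888888888888888888888888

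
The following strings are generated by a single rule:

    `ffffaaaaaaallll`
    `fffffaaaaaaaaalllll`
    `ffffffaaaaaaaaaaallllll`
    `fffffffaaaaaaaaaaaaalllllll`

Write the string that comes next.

Term n consists of n+1 f's, followed by 2n+1 a's, followed by n+1 l's, where the shown terms are n = 3, 4, 5, 6.
For the next term, n = 7, so the run lengths are 8, 15, 8.

ffffffffaaaaaaaaaaaaaaallllllll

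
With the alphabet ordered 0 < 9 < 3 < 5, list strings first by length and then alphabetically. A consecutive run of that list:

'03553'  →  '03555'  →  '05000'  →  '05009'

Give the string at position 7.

Advancing 3 positions from 05009 through 05009 → 05003 → 05005 reaches term 7.

05090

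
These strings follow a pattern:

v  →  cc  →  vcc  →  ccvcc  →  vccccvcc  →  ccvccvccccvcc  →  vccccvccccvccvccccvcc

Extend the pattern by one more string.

ccvccvccccvccvccccvccccvccvccccvcc

From term 3 onward, concatenate the second-to-last term with the last: v·cc = vcc, cc·vcc = ccvcc, …
Continuing: ccvccvccccvcc · vccccvccccvccvccccvcc gives term 8.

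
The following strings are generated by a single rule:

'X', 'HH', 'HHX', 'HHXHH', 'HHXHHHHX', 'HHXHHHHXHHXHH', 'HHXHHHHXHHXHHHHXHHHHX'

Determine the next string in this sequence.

Each term (from the third on) is the previous term followed by the one before it: term 3 = HH·X = HHX.
So term 8 is HHXHHHHXHHXHHHHXHHHHX·HHXHHHHXHHXHH.

HHXHHHHXHHXHHHHXHHHHXHHXHHHHXHHXHH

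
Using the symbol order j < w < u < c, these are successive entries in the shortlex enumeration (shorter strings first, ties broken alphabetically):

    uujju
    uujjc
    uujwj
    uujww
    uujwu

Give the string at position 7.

uujuj

Continuing the enumeration 2 steps past uujwu: uujwu → uujwc → (answer).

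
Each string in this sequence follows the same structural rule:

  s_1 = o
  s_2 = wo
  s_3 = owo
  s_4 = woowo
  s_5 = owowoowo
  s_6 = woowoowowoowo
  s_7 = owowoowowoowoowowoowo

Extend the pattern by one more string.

This is a Fibonacci-style word recurrence s(k) = s(k−2)·s(k−1): e.g. o·wo = owo.
Continuing: woowoowowoowo · owowoowowoowoowowoowo gives term 8.

woowoowowoowoowowoowowoowoowowoowo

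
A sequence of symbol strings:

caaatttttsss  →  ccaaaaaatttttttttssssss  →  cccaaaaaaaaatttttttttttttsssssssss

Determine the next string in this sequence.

ccccaaaaaaaaaaaatttttttttttttttttssssssssssss

The n-th term is n c's then 3n a's then 4n+1 t's then 3n s's (n = 1, 2, …).
For the next term, n = 4, so the run lengths are 4, 12, 17, 12.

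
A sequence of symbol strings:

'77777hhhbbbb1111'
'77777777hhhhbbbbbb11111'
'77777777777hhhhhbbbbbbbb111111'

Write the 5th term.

77777777777777777hhhhhhhbbbbbbbbbbbb11111111

Reading off run lengths: 7 runs 5, 8, 11; h runs 3, 4, 5; b runs 4, 6, 8; 1 runs 4, 5, 6 — each is linear in n, where the shown terms are n = 2, 3, 4.
Setting n = 6 gives 17, 7, 12, 8 characters in each block.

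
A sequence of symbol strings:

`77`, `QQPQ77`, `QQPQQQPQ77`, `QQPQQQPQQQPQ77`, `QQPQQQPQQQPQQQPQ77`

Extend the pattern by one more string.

QQPQQQPQQQPQQQPQQQPQ77

The strings grow by a fixed prefix QQPQ each time.
So the next term is QQPQ·QQPQQQPQQQPQQQPQ77.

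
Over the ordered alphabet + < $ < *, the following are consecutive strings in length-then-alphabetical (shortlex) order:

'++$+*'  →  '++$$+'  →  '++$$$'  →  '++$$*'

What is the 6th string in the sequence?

++$*$

Stepping forward 2 times from ++$$*: ++$$* → ++$*+, then the target.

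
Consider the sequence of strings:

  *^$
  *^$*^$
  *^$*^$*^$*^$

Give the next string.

Every step duplicates the string.
One more doubling of *^$*^$*^$*^$ gives the answer.

*^$*^$*^$*^$*^$*^$*^$*^$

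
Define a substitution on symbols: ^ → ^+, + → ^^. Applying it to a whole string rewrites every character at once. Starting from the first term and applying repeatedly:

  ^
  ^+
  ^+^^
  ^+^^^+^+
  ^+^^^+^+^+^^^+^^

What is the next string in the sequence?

Rewriting the 16 symbols of ^+^^^+^+^+^^^+^^ one by one yields ^+ ^^ ^+ ^+ ^+ ^^ ^+ ^^ ^+ ^^ ^+ ^+ ^+ ^^ ^+ ^+; concatenated:

^+^^^+^+^+^^^+^^^+^^^+^+^+^^^+^+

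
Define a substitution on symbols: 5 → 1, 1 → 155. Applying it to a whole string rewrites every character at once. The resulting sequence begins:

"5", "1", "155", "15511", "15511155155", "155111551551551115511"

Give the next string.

Rewriting the 21 symbols of 155111551551551115511 one by one yields 155 1 1 155 155 155 1 1 155 1 1 155 1 1 155 155 155 1 1 155 155; concatenated:

1551115515515511155111551115515515511155155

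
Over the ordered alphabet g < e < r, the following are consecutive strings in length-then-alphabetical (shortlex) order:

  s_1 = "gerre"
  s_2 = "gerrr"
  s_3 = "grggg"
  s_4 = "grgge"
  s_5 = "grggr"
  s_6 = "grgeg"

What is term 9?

Continuing the enumeration 3 steps past grgeg: grgeg → grgee → grger → (answer).

grgrg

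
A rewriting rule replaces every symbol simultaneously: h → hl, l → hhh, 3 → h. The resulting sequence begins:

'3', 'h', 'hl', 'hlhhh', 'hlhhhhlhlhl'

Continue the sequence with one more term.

Rewriting each symbol of hlhhhhlhlhl: h→hl, l→hhh, h→hl, h→hl, h→hl, h→hl, l→hhh, h→hl, l→hhh, h→hl, l→hhh, which concatenates to hl hhh hl hl hl hl hhh hl hhh hl hhh.

hlhhhhlhlhlhlhhhhlhhhhlhhh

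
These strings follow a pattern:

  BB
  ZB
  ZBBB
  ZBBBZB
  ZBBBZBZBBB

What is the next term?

This is a Fibonacci-style word recurrence s(k) = s(k−1)·s(k−2): e.g. ZB·BB = ZBBB.
Continuing: ZBBBZBZBBB · ZBBBZB gives term 6.

ZBBBZBZBBBZBBBZB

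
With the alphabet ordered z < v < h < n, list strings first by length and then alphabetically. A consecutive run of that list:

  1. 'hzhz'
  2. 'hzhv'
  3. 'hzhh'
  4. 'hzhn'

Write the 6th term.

Continuing the enumeration 2 steps past hzhn: hzhn → hznz → (answer).

hznv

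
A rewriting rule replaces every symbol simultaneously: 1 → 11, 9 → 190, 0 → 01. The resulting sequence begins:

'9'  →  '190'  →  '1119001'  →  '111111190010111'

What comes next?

Rewriting the 15 symbols of 111111190010111 one by one yields 11 11 11 11 11 11 11 190 01 01 11 01 11 11 11; concatenated:

1111111111111119001011101111111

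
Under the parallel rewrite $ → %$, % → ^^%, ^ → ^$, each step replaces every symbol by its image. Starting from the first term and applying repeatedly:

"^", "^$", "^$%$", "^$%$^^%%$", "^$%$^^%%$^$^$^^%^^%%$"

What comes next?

Applying the rule to each of the 21 symbols of ^$%$^^%%$^$^$^^%^^%%$ gives the pieces ^$ %$ ^^% %$ ^$ ^$ ^^% ^^% %$ ^$ %$ ^$ %$ ^$ ^$ ^^% ^$ ^$ ^^% ^^% %$, which concatenate to the answer.

^$%$^^%%$^$^$^^%^^%%$^$%$^$%$^$^$^^%^$^$^^%^^%%$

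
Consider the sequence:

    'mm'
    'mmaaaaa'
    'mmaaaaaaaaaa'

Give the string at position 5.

mmaaaaaaaaaaaaaaaaaaaa

Each term is the previous one with aaaaa appended.
From mmaaaaaaaaaa, 2 further steps: mmaaaaaaaaaa → mmaaaaaaaaaaaaaaa → (answer).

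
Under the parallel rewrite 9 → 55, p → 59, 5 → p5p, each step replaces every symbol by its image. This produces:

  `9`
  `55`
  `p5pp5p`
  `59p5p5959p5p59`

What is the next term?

Applying the rule to each of the 14 symbols of 59p5p5959p5p59 gives the pieces p5p 55 59 p5p 59 p5p 55 p5p 55 59 p5p 59 p5p 55, which concatenate to the answer.

p5p5559p5p59p5p55p5p5559p5p59p5p55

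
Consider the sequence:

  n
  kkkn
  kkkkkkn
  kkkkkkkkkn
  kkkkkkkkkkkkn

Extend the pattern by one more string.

The strings grow by a fixed prefix kkk each time.
One more step from kkkkkkkkkkkkn gives the answer.

kkkkkkkkkkkkkkkn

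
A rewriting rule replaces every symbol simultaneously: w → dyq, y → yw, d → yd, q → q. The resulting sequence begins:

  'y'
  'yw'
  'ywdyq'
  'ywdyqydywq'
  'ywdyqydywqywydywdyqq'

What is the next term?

ywdyqydywqywydywdyqqywdyqywydywdyqydywqq

Replace each of the 20 characters of ywdyqydywqywydywdyqq in place — yw dyq yd yw q yw yd yw dyq q yw dyq yw yd yw dyq yd yw q q — and concatenate.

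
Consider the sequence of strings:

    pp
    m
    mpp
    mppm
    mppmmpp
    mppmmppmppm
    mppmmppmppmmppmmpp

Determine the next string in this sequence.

Each term (from the third on) is the previous term followed by the one before it: term 3 = m·pp = mpp.
So term 8 is mppmmppmppmmppmmpp·mppmmppmppm.

mppmmppmppmmppmmppmppmmppmppm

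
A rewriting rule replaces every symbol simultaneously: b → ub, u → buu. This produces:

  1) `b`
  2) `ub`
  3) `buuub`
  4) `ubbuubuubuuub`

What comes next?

buuububbuubuuubbuubuuubbuubuubuuub

Replace each of the 13 characters of ubbuubuubuuub in place — buu ub ub buu buu ub buu buu ub buu buu buu ub — and concatenate.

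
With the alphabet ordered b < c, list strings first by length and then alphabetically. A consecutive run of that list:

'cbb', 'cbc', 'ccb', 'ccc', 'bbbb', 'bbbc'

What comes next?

bbcb

The successor of bbbc increments the rightmost position that isn't already c and resets every position after it to b.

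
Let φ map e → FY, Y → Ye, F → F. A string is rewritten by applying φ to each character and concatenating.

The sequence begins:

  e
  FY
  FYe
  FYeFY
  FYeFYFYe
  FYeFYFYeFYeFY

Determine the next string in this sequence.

Rewriting the 13 symbols of FYeFYFYeFYeFY one by one yields F Ye FY F Ye F Ye FY F Ye FY F Ye; concatenated:

FYeFYFYeFYeFYFYeFYFYe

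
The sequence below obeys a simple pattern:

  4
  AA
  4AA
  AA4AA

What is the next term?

Each term (from the third on) is the two preceding terms concatenated in order: term 3 = 4·AA = 4AA.
The next term joins 4AA and AA4AA.

4AAAA4AA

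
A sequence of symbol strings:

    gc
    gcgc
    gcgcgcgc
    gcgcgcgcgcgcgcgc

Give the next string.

Every step duplicates the string.
Doubling gcgcgcgcgcgcgcgc:

gcgcgcgcgcgcgcgcgcgcgcgcgcgcgcgc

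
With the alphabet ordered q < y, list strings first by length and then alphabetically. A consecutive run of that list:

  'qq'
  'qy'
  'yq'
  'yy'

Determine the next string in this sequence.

yy is the last string of length 2, so the next is the first of length 3: q repeated 3 times.

qqq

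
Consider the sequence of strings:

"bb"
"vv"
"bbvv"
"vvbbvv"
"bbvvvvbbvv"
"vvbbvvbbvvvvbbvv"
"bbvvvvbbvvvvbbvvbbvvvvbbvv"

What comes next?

Each term (from the third on) is the two preceding terms concatenated in order: term 3 = bb·vv = bbvv.
Continuing: vvbbvvbbvvvvbbvv · bbvvvvbbvvvvbbvvbbvvvvbbvv gives term 8.

vvbbvvbbvvvvbbvvbbvvvvbbvvvvbbvvbbvvvvbbvv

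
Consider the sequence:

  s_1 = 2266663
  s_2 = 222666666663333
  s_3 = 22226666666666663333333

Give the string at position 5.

The n-th term is n+1 2's then 4n 6's then 3n-2 3's (n = 1, 2, …).
At n = 5 the blocks have lengths 6, 20, 13.

222222666666666666666666663333333333333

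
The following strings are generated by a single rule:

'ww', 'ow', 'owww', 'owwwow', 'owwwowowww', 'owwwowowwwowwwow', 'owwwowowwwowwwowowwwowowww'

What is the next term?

This is a Fibonacci-style word recurrence s(k) = s(k−1)·s(k−2): e.g. ow·ww = owww.
Continuing: owwwowowwwowwwowowwwowowww · owwwowowwwowwwow gives term 8.

owwwowowwwowwwowowwwowowwwowwwowowwwowwwow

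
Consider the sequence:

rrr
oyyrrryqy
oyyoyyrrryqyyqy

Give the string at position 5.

oyyoyyoyyoyyrrryqyyqyyqyyqy

s(k+1) = oyy·s(k)·yqy, so each term gains oyy as a prefix and yqy as a suffix.
From oyyoyyrrryqyyqy, 2 further steps: oyyoyyrrryqyyqy → oyyoyyoyyrrryqyyqyyqy → (answer).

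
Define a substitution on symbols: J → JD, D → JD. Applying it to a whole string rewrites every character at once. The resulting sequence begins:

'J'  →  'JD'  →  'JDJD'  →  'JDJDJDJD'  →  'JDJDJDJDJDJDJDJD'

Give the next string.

Rewriting the 16 symbols of JDJDJDJDJDJDJDJD one by one yields JD JD JD JD JD JD JD JD JD JD JD JD JD JD JD JD; concatenated:

JDJDJDJDJDJDJDJDJDJDJDJDJDJDJDJD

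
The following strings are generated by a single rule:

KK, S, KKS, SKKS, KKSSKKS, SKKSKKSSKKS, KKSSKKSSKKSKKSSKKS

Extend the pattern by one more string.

SKKSKKSSKKSKKSSKKSSKKSKKSSKKS

This is a Fibonacci-style word recurrence s(k) = s(k−2)·s(k−1): e.g. KK·S = KKS.
Continuing: SKKSKKSSKKS · KKSSKKSSKKSKKSSKKS gives term 8.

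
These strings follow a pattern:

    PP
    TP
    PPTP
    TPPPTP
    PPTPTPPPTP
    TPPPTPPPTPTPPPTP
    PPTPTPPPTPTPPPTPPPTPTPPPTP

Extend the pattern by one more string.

TPPPTPPPTPTPPPTPPPTPTPPPTPTPPPTPPPTPTPPPTP

From term 3 onward, concatenate the second-to-last term with the last: PP·TP = PPTP, TP·PPTP = TPPPTP, …
So term 8 is TPPPTPPPTPTPPPTP·PPTPTPPPTPTPPPTPPPTPTPPPTP.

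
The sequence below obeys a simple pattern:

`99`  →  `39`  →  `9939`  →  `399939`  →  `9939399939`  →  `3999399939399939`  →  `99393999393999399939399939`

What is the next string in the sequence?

399939993939993999393999393999399939399939

Each term (from the third on) is the two preceding terms concatenated in order: term 3 = 99·39 = 9939.
Continuing: 3999399939399939 · 99393999393999399939399939 gives term 8.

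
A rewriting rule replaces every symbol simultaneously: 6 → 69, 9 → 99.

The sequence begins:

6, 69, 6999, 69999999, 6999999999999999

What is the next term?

69999999999999999999999999999999

φ(6999999999999999) expands symbol-by-symbol to 69 99 99 99 99 99 99 99 99 99 99 99 99 99 99 99; joining the 16 pieces gives the next term.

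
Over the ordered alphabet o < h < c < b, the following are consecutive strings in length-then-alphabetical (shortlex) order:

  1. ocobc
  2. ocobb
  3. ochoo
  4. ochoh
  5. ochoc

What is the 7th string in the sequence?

Continuing the enumeration 2 steps past ochoc: ochoc → ochob → (answer).

ochho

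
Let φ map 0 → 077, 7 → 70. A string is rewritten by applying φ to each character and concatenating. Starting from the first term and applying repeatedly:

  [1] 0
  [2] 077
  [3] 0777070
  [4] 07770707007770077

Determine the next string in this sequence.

Replace each of the 17 characters of 07770707007770077 in place — 077 70 70 70 077 70 077 70 077 077 70 70 70 077 077 70 70 — and concatenate.

07770707007770077700770777070700770777070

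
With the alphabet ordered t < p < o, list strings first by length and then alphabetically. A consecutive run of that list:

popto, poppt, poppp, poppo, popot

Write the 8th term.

Advancing 3 positions from popot through popot → popop → popoo reaches term 8.

poott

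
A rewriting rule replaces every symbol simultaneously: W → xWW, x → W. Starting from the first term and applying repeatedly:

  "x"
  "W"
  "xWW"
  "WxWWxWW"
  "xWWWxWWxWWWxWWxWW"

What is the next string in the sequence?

Rewriting the 17 symbols of xWWWxWWxWWWxWWxWW one by one yields W xWW xWW xWW W xWW xWW W xWW xWW xWW W xWW xWW W xWW xWW; concatenated:

WxWWxWWxWWWxWWxWWWxWWxWWxWWWxWWxWWWxWWxWW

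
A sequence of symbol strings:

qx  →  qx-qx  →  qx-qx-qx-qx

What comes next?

Every step duplicates the string with '-' between the halves.
One more doubling of qx-qx-qx-qx gives the answer.

qx-qx-qx-qx-qx-qx-qx-qx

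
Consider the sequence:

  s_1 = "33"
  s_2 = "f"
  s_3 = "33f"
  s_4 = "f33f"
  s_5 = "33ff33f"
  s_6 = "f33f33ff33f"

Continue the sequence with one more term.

Each term (from the third on) is the two preceding terms concatenated in order: term 3 = 33·f = 33f.
So term 7 is 33ff33f·f33f33ff33f.

33ff33ff33f33ff33f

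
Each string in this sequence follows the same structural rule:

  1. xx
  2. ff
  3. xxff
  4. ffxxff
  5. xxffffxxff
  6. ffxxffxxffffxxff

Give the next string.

xxffffxxffffxxffxxffffxxff

From term 3 onward, concatenate the second-to-last term with the last: xx·ff = xxff, ff·xxff = ffxxff, …
Continuing: xxffffxxff · ffxxffxxffffxxff gives term 7.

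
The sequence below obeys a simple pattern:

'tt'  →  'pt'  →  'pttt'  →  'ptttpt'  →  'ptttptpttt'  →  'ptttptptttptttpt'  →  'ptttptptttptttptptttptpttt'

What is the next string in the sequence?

ptttptptttptttptptttptptttptttptptttptttpt

Each term (from the third on) is the previous term followed by the one before it: term 3 = pt·tt = pttt.
So term 8 is ptttptptttptttptptttptpttt·ptttptptttptttpt.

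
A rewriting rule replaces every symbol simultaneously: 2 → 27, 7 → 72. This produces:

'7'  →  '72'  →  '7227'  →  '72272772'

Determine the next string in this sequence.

Expanding 72272772: 7→72, 2→27, 2→27, 7→72, 2→27, 7→72, 7→72, 2→27. Concatenated: 72 27 27 72 27 72 72 27.

7227277227727227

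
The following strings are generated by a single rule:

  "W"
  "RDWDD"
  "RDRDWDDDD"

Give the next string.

Each term wraps the previous one in RD on the left and DD on the right.
One more step from RDRDWDDDD gives the answer.

RDRDRDWDDDDDD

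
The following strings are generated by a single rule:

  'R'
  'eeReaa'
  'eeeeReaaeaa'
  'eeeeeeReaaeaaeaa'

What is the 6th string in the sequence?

s(k+1) = ee·s(k)·eaa, so each term gains ee as a prefix and eaa as a suffix.
From eeeeeeReaaeaaeaa, 2 further steps: eeeeeeReaaeaaeaa → eeeeeeeeReaaeaaeaaeaa → (answer).

eeeeeeeeeeReaaeaaeaaeaaeaa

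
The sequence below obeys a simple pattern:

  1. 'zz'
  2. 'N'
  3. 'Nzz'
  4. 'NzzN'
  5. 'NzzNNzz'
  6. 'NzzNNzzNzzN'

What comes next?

NzzNNzzNzzNNzzNNzz

This is a Fibonacci-style word recurrence s(k) = s(k−1)·s(k−2): e.g. N·zz = Nzz.
The next term joins NzzNNzzNzzN and NzzNNzz.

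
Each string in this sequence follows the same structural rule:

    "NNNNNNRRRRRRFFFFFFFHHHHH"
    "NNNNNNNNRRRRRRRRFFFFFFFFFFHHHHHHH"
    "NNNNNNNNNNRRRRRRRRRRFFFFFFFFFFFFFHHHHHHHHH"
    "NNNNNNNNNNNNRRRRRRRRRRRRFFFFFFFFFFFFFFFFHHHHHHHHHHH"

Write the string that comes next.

Term n consists of 2n+2 N's, followed by 2n+2 R's, followed by 3n+1 F's, followed by 2n+1 H's, where the shown terms are n = 2, 3, 4, 5.
Setting n = 6 gives 14, 14, 19, 13 characters in each block.

NNNNNNNNNNNNNNRRRRRRRRRRRRRRFFFFFFFFFFFFFFFFFFFHHHHHHHHHHHHH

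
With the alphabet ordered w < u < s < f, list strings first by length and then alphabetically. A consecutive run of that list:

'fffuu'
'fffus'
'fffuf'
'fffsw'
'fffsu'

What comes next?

fffss

Treat fffsu as a base-4 numeral over the given alphabet and add one, carrying through any trailing f's.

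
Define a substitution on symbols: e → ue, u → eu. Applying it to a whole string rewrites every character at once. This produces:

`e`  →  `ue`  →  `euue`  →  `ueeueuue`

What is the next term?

euueueeuueeueuue

Apply φ to ueeueuue symbol by symbol: u→eu, e→ue, e→ue, u→eu, e→ue, u→eu, u→eu, e→ue; joined: eu ue ue eu ue eu eu ue.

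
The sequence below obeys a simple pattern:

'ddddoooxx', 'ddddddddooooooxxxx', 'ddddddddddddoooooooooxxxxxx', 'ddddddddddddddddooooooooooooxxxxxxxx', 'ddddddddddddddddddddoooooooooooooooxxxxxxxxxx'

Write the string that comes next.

ddddddddddddddddddddddddooooooooooooooooooxxxxxxxxxxxx

Term n consists of 4n d's, followed by 3n o's, followed by 2n x's (n = 1, 2, …).
Setting n = 6 gives 24, 18, 12 characters in each block.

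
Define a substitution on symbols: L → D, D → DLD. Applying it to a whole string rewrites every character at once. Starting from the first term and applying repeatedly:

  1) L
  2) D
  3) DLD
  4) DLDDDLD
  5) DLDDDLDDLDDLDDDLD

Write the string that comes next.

φ(DLDDDLDDLDDLDDDLD) expands symbol-by-symbol to DLD D DLD DLD DLD D DLD DLD D DLD DLD D DLD DLD DLD D DLD; joining the 17 pieces gives the next term.

DLDDDLDDLDDLDDDLDDLDDDLDDLDDDLDDLDDLDDDLD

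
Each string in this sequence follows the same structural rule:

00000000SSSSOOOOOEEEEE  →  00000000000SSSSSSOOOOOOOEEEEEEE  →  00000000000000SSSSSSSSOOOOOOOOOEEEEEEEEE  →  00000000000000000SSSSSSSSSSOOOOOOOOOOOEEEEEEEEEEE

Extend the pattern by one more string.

00000000000000000000SSSSSSSSSSSSOOOOOOOOOOOOOEEEEEEEEEEEEE

Reading off run lengths: 0 runs 8, 11, 14, 17; S runs 4, 6, 8, 10; O runs 5, 7, 9, 11; E runs 5, 7, 9, 11 — each is linear in n, where the shown terms are n = 2, 3, 4, 5.
Setting n = 6 gives 20, 12, 13, 13 characters in each block.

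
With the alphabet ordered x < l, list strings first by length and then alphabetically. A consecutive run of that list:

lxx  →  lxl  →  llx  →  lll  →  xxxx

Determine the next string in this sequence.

Treat xxxx as a base-2 numeral over the given alphabet and add one, carrying through any trailing l's.

xxxl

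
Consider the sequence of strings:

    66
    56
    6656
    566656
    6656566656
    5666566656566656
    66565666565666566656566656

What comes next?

From term 3 onward, concatenate the second-to-last term with the last: 66·56 = 6656, 56·6656 = 566656, …
So term 8 is 5666566656566656·66565666565666566656566656.

566656665656665666565666565666566656566656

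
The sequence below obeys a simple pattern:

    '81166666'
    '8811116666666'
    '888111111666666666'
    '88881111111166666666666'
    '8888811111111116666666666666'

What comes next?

888888111111111111666666666666666

Term n consists of n 8's, followed by 2n 1's, followed by 2n+3 6's (n = 1, 2, …).
At n = 6 the blocks have lengths 6, 12, 15.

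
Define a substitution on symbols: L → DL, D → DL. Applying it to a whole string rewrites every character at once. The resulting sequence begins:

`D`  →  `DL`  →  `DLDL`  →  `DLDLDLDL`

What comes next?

DLDLDLDLDLDLDLDL

Rewriting each symbol of DLDLDLDL: D→DL, L→DL, D→DL, L→DL, D→DL, L→DL, D→DL, L→DL, which concatenates to DL DL DL DL DL DL DL DL.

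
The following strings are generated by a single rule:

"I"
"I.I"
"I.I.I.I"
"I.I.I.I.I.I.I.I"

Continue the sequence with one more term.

s(k+1) = s(k)·.·s(k) — each term doubles the last with '.' between the halves.
So the next term is two copies of I.I.I.I.I.I.I.I with '.' between the halves.

I.I.I.I.I.I.I.I.I.I.I.I.I.I.I.I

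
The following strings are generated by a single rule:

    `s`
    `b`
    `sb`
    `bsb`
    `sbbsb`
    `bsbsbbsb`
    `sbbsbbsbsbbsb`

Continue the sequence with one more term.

bsbsbbsbsbbsbbsbsbbsb

Each term (from the third on) is the two preceding terms concatenated in order: term 3 = s·b = sb.
Continuing: bsbsbbsb · sbbsbbsbsbbsb gives term 8.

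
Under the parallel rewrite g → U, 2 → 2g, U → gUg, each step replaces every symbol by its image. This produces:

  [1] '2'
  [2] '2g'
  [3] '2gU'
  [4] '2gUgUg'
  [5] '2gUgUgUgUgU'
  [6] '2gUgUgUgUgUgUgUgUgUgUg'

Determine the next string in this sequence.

2gUgUgUgUgUgUgUgUgUgUgUgUgUgUgUgUgUgUgUgUgU

φ(2gUgUgUgUgUgUgUgUgUgUg) expands symbol-by-symbol to 2g U gUg U gUg U gUg U gUg U gUg U gUg U gUg U gUg U gUg U gUg U; joining the 22 pieces gives the next term.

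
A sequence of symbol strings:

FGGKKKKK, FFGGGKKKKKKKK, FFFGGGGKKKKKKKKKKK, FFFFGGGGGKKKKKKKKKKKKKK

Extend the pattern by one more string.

The n-th term is n-1 F's then n G's then 3n-1 K's, where the shown terms are n = 2, 3, 4, 5.
Setting n = 6 gives 5, 6, 17 characters in each block.

FFFFFGGGGGGKKKKKKKKKKKKKKKKK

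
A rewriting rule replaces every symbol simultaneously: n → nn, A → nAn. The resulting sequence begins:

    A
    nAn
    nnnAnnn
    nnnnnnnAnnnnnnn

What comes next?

nnnnnnnnnnnnnnnAnnnnnnnnnnnnnnn

Applying the rule to each of the 15 symbols of nnnnnnnAnnnnnnn gives the pieces nn nn nn nn nn nn nn nAn nn nn nn nn nn nn nn, which concatenate to the answer.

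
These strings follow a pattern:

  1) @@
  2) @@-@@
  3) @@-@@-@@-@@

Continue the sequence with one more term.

Every step duplicates the string with '-' between the halves.
One more doubling of @@-@@-@@-@@ gives the answer.

@@-@@-@@-@@-@@-@@-@@-@@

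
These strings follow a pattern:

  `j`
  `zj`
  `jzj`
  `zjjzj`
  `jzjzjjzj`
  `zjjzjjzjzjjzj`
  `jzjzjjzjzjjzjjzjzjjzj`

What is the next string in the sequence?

This is a Fibonacci-style word recurrence s(k) = s(k−2)·s(k−1): e.g. j·zj = jzj.
The next term joins zjjzjjzjzjjzj and jzjzjjzjzjjzjjzjzjjzj.

zjjzjjzjzjjzjjzjzjjzjzjjzjjzjzjjzj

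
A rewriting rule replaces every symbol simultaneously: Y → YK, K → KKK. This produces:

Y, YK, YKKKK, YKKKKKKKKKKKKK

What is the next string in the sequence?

Rewriting the 14 symbols of YKKKKKKKKKKKKK one by one yields YK KKK KKK KKK KKK KKK KKK KKK KKK KKK KKK KKK KKK KKK; concatenated:

YKKKKKKKKKKKKKKKKKKKKKKKKKKKKKKKKKKKKKKKK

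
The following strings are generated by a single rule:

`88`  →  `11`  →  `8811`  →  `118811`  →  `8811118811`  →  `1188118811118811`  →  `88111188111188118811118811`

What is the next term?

Each term (from the third on) is the two preceding terms concatenated in order: term 3 = 88·11 = 8811.
The next term joins 1188118811118811 and 88111188111188118811118811.

118811881111881188111188111188118811118811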